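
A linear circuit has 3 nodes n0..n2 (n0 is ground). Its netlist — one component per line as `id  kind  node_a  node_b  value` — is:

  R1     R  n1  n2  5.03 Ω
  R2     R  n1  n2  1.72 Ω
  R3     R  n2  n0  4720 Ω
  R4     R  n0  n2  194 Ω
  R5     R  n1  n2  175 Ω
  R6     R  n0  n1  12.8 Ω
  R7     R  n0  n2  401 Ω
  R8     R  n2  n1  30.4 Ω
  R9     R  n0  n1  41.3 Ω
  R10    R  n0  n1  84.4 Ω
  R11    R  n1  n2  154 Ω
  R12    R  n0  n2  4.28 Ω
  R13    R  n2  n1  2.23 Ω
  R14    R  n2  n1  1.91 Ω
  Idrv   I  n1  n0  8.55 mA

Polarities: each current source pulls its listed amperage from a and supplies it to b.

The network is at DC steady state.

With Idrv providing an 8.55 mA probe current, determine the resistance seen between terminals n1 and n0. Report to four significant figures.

R_eq = 3.057 Ω

Element admittances at DC:
  Y(R1) = 0.1988 S between n1,n2
  Y(R2) = 0.5814 S between n1,n2
  Y(R3) = 0.0002119 S between n2,n0
  Y(R4) = 0.005155 S between n0,n2
  Y(R5) = 0.005714 S between n1,n2
  Y(R6) = 0.07812 S between n0,n1
  Y(R7) = 0.002494 S between n0,n2
  Y(R8) = 0.03289 S between n2,n1
  Y(R9) = 0.02421 S between n0,n1
  Y(R10) = 0.01185 S between n0,n1
  Y(R11) = 0.006494 S between n1,n2
  Y(R12) = 0.2336 S between n0,n2
  Y(R13) = 0.4484 S between n2,n1
  Y(R14) = 0.5236 S between n2,n1
  Idrv: injects 0.00855 A into n0 (from n1)
Assemble and solve the 2×2 MNA system:
  V(n1)=-0.02614  V(n2)=-0.02304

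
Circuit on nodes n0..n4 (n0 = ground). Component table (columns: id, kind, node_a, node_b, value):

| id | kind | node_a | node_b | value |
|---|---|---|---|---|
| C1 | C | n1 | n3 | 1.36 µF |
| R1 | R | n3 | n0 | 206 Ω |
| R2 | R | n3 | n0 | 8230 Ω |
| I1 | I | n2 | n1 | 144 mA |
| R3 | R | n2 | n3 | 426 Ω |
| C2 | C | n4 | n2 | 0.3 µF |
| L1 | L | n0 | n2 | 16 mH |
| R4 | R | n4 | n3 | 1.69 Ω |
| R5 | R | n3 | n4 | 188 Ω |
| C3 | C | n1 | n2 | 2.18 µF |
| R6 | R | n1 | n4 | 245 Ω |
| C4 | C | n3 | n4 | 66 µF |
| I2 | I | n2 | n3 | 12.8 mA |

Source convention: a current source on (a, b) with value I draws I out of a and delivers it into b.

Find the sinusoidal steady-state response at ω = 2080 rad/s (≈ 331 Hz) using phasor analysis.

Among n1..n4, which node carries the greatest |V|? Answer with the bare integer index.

MNA unknowns: 4 node voltages V₁..V_4
C1: Y=0.000+0.002829j on G[1,3]
R1: Y=0.004854+0.000j on G[3,0]
R2: Y=0.0001215+0.000j on G[3,0]
I1: z[2]−=0.144, z[1]+=0.144
R3: Y=0.002347+0.000j on G[2,3]
C2: Y=0.000+0.0006240j on G[4,2]
L1: Y=0.000-0.03005j on G[0,2]
R4: Y=0.5917+0.000j on G[4,3]
R5: Y=0.005319+0.000j on G[3,4]
C3: Y=0.000+0.004534j on G[1,2]
R6: Y=0.004082+0.000j on G[1,4]
C4: Y=0.000+0.1373j on G[3,4]
I2: z[2]−=0.0128, z[3]+=0.0128
solve → V1=9.797-22.11j, V2=-1.331-1.238j, V3=7.473-8.036j, V4=7.459-8.137j

1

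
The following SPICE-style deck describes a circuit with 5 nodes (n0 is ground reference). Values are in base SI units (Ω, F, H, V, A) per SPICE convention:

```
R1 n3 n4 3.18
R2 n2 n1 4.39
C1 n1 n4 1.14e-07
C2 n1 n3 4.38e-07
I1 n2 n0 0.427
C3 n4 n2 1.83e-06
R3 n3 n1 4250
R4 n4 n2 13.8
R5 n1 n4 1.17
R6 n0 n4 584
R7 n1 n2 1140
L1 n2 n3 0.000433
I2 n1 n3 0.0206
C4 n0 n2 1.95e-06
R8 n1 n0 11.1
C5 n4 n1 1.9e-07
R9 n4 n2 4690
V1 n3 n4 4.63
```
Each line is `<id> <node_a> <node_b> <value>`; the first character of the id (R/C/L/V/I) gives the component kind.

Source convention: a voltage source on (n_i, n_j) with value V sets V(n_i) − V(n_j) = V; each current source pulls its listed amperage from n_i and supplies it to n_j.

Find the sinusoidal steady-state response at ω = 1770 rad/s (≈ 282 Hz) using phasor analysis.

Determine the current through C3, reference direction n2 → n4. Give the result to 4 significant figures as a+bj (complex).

0.003643+0.01431j A

Element admittances at ω=1770 rad/s:
  Y(R1) = 0.3145+0.000j S between n3,n4
  Y(R2) = 0.2278+0.000j S between n2,n1
  Y(C1) = 0.000+0.0002018j S between n1,n4
  Y(C2) = 0.000+0.0007753j S between n1,n3
  I1: injects 0.427 A into n0 (from n2)
  Y(C3) = 0.000+0.003239j S between n4,n2
  Y(R3) = 0.0002353+0.000j S between n3,n1
  Y(R4) = 0.07246+0.000j S between n4,n2
  Y(R5) = 0.8547+0.000j S between n1,n4
  Y(R6) = 0.001712+0.000j S between n0,n4
  Y(R7) = 0.0008772+0.000j S between n1,n2
  Y(L1) = 0.000-1.305j S between n2,n3
  I2: injects 0.0206 A into n3 (from n1)
  Y(C4) = 0.000+0.003452j S between n0,n2
  Y(R8) = 0.09009+0.000j S between n1,n0
  Y(C5) = 0.000+0.0003363j S between n4,n1
  Y(R9) = 0.0002132+0.000j S between n4,n2
  V1: constraint V(n3)−V(n4) = 4.63
Assemble and solve the 5×5 MNA system:
  V(n1)=-4.658+0.05345j  V(n2)=-1.541-0.8313j  V(n3)=-1.330+0.2935j  V(n4)=-5.960+0.2935j
  i(V1)=-2.904+0.2724j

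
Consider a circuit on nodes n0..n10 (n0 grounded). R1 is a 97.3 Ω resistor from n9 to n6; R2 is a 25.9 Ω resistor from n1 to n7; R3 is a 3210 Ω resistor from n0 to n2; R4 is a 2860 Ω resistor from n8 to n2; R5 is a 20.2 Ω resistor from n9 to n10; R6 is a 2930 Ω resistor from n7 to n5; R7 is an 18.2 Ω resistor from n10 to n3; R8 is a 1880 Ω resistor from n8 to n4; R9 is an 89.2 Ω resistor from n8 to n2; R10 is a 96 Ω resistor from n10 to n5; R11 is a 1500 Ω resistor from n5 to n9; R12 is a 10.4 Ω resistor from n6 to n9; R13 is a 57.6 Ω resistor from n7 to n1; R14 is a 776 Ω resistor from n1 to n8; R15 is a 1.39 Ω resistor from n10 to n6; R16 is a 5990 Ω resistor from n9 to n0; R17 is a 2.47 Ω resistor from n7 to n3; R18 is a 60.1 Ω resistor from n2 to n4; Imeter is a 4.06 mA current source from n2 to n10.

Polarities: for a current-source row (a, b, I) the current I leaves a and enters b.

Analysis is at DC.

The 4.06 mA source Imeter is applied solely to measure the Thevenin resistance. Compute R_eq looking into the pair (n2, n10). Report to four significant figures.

R_eq = 817.5 Ω

Apply KCL at each of the 10 non-ground nodes and solve the resulting linear system.
Node n1: branches {R2, R13, R14} → V_1 = 2.020
Node n2: branches {R3, R4, R9, R18, Imeter} → V_2 = -1.157
Node n3: branches {R7, R17} → V_3 = 2.095
Node n4: branches {R8, R18} → V_4 = -1.148
Node n5: branches {R6, R10, R11} → V_5 = 2.160
Node n6: branches {R1, R12, R15} → V_6 = 2.162
Node n7: branches {R2, R6, R13, R17} → V_7 = 2.086
Node n8: branches {R4, R8, R9, R14} → V_8 = -0.8509
Node n9: branches {R1, R5, R11, R12, R16} → V_9 = 2.159
Node n10: branches {R5, R7, R10, R15, Imeter} → V_10 = 2.162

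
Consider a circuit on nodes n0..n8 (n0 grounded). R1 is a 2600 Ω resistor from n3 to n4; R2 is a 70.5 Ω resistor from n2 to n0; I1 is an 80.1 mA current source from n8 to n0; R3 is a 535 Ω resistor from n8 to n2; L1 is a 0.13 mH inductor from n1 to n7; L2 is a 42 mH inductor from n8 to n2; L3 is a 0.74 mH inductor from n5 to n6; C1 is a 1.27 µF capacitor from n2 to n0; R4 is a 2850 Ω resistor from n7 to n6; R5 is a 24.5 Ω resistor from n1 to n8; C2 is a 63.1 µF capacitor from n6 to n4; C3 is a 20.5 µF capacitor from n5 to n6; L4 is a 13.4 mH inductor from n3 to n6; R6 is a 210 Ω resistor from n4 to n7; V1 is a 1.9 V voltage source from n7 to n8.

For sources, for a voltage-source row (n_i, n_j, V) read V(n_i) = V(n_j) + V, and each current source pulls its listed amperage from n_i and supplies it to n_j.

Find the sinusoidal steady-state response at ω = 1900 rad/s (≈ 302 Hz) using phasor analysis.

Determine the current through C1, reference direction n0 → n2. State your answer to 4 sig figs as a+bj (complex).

0.002253+0.01324j A

Apply KCL at each of the 8 non-ground nodes and solve the resulting linear system.
Node n1: branches {L1, R5} → V_1 = -4.521-5.338j
Node n2: branches {R2, R3, L2, C1} → V_2 = -5.488+0.9336j
Node n3: branches {R1, L4} → V_3 = -4.521-5.319j
Node n4: branches {R1, C2, R6} → V_4 = -4.521-5.319j
Node n5: branches {L3, C3} → V_5 = -4.521-5.319j
Node n6: branches {L3, R4, C2, C3, L4} → V_6 = -4.521-5.319j
Node n7: branches {L1, R4, R6, V1} → V_7 = -4.521-5.319j
Node n8: branches {I1, R3, L2, R5, V1} → V_8 = -6.421-5.319j
Source currents: i(V1)=-0.07754+0.0007818j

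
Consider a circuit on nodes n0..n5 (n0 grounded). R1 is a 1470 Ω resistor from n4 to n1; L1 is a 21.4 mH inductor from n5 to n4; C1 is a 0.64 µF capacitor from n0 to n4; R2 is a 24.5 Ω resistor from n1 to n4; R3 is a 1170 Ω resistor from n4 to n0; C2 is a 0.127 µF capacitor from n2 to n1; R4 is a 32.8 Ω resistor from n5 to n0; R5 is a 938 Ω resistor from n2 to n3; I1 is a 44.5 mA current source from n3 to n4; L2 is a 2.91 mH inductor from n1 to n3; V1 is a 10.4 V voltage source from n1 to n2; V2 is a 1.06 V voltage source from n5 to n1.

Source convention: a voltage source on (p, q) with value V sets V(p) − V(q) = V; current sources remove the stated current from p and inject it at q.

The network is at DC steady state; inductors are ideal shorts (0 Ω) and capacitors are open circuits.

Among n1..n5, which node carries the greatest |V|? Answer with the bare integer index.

2

MNA unknowns: 5 node voltages V₁..V_5 plus 4 source currents (L1, L2, V1, V2)
R1: Y=0.0006803 on G[4,1]
L1: row V5−V4=0, i_L1 at 5,4
C1: Y=0.000 on G[0,4]
R2: Y=0.04082 on G[1,4]
R3: Y=0.0008547 on G[4,0]
C2: Y=0.000 on G[2,1]
R4: Y=0.03049 on G[5,0]
R5: Y=0.001066 on G[2,3]
I1: z[3]−=0.0445, z[4]+=0.0445
L2: row V1−V3=0, i_L2 at 1,3
V1: row V1−V2=10.4, i_V1 at 1,2
V2: row V5−V1=1.06, i_V2 at 5,1
solve → V1=-1.060, V2=-11.46, V3=-1.060, V4=0.000, V5=0.000
aux → i_L1=-0.0005136, i_L2=0.05559, i_V1=-0.01109, i_V2=0.0005136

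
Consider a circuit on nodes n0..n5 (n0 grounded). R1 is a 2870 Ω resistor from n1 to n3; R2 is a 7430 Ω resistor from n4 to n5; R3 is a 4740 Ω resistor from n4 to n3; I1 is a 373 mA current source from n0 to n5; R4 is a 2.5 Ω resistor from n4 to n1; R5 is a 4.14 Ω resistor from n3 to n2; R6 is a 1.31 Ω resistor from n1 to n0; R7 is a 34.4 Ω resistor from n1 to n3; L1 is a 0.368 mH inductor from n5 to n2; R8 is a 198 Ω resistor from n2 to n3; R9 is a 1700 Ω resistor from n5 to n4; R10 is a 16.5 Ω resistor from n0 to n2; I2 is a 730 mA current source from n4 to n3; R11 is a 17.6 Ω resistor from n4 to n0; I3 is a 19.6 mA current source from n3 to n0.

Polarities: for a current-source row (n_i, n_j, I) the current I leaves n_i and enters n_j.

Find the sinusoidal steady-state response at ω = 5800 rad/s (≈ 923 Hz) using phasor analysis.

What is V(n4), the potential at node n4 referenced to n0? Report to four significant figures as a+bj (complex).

-1.835+0.001546j V

Apply KCL at each of the 5 non-ground nodes and solve the resulting linear system.
Node n1: branches {R1, R4, R6, R7} → V_1 = -0.3027+0.0003817j
Node n2: branches {R5, L1, R8, R10} → V_2 = 11.36-0.006258j
Node n3: branches {R1, R3, R5, R7, R8, I2, I3} → V_3 = 12.68-0.005545j
Node n4: branches {R2, R3, R4, R9, I2, R11} → V_4 = -1.835+0.001546j
Node n5: branches {R2, I1, L1, R9} → V_5 = 11.37+0.7695j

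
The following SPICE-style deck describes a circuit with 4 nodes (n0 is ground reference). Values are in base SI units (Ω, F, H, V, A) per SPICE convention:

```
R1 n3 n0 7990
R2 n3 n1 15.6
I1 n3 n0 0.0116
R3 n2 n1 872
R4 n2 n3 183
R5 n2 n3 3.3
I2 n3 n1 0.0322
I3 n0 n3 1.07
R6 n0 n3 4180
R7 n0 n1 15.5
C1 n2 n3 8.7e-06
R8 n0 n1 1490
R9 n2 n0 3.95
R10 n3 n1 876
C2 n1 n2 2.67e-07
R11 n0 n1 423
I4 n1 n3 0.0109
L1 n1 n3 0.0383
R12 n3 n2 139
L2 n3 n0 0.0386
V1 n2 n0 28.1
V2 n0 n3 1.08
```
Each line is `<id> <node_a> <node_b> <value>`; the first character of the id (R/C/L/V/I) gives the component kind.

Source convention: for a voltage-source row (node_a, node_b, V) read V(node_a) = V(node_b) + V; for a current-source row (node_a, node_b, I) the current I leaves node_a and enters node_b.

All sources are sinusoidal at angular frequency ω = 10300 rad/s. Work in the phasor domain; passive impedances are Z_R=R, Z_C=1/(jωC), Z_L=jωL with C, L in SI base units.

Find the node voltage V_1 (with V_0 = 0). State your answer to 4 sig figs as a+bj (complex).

Apply KCL at each of the 3 non-ground nodes and solve the resulting linear system.
Node n1: branches {R2, R3, I2, R7, R8, R10, C2, R11, I4, L1} → V_1 = -0.1255+0.5976j
Node n2: branches {R3, R4, R5, C1, R9, C2, R12, V1} → V_2 = 28.10+0.000j
Node n3: branches {R1, R2, I1, R4, R5, I2, I3, R6, C1, R10, I4, L1, R12, L2, V2} → V_3 = -1.080+0.000j
Source currents: i(V1)=-16.36-2.692j, i(V2)=-10.31-2.649j

-0.1255+0.5976j V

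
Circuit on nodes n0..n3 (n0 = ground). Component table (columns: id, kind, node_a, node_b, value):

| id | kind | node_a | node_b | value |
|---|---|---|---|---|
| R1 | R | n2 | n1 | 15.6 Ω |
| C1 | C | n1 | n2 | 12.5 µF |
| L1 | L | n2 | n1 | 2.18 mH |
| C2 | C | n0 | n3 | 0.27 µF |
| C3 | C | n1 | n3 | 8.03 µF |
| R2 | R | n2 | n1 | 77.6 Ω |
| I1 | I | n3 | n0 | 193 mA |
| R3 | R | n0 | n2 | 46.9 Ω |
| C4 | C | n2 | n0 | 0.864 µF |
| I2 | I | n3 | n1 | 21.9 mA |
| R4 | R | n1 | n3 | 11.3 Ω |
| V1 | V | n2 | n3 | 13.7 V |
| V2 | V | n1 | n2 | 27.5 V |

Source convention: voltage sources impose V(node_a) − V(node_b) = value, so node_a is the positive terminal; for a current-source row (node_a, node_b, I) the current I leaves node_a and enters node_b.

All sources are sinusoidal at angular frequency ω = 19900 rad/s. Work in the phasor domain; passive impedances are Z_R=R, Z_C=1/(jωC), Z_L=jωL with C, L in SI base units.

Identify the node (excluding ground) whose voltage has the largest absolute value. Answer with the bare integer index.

MNA unknowns: 3 node voltages V₁..V_3 plus 2 source currents (V1, V2)
R1: Y=0.06410+0.000j on G[2,1]
C1: Y=0.000+0.2487j on G[1,2]
L1: Y=0.000-0.02305j on G[2,1]
C2: Y=0.000+0.005373j on G[0,3]
C3: Y=0.000+0.1598j on G[1,3]
R2: Y=0.01289+0.000j on G[2,1]
I1: z[3]−=0.193, z[0]+=0.193
R3: Y=0.02132+0.000j on G[0,2]
C4: Y=0.000+0.01719j on G[2,0]
I2: z[3]−=0.0219, z[1]+=0.0219
R4: Y=0.08850+0.000j on G[1,3]
V1: row V2−V3=13.7, i_V1 at 2,3
V2: row V1−V2=27.5, i_V2 at 1,2
solve → V1=24.95+6.147j, V2=-2.546+6.147j, V3=-16.25+6.147j
aux → i_V1=-3.464-6.671j, i_V2=-5.741-12.79j

1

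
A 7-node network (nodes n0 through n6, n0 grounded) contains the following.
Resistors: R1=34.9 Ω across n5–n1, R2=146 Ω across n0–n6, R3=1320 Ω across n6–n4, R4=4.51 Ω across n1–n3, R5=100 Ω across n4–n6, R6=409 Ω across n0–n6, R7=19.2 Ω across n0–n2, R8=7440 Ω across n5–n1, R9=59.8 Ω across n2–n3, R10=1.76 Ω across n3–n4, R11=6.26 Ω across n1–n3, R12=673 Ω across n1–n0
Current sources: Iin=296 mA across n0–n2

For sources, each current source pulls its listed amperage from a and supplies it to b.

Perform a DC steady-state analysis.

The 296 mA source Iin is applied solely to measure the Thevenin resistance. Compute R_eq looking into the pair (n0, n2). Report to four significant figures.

Apply KCL at each of the 6 non-ground nodes and solve the resulting linear system.
Node n1: branches {R1, R4, R8, R11, R12} → V_1 = 3.756
Node n2: branches {R7, R9, Iin} → V_2 = 5.218
Node n3: branches {R4, R9, R10, R11} → V_3 = 3.770
Node n4: branches {R3, R5, R10} → V_4 = 3.737
Node n5: branches {R1, R8} → V_5 = 3.756
Node n6: branches {R2, R3, R5, R6} → V_6 = 2.005

R_eq = 17.63 Ω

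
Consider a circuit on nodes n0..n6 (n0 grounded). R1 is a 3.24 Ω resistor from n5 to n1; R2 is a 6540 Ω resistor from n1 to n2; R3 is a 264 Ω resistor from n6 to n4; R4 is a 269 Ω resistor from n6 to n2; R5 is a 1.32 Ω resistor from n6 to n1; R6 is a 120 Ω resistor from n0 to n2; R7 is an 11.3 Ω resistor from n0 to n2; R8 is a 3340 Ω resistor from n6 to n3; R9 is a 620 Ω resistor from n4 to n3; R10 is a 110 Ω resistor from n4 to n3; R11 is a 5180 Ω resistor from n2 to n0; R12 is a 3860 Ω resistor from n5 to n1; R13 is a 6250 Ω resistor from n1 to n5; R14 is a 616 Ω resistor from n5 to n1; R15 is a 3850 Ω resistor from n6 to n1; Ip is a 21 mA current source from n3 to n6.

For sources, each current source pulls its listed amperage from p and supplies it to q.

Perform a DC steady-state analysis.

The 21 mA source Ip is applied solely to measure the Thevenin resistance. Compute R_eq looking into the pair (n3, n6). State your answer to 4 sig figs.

R_eq = 322.9 Ω

Apply KCL at each of the 6 non-ground nodes and solve the resulting linear system.
Node n1: branches {R1, R2, R5, R12, R13, R14, R15} → V_1 = 0.000
Node n2: branches {R2, R4, R6, R7, R11} → V_2 = 0.000
Node n3: branches {R8, R9, R10, Ip} → V_3 = -6.780
Node n4: branches {R3, R9, R10} → V_4 = -5.008
Node n5: branches {R1, R12, R13, R14} → V_5 = 0.000
Node n6: branches {R3, R4, R5, R8, R15, Ip} → V_6 = 0.000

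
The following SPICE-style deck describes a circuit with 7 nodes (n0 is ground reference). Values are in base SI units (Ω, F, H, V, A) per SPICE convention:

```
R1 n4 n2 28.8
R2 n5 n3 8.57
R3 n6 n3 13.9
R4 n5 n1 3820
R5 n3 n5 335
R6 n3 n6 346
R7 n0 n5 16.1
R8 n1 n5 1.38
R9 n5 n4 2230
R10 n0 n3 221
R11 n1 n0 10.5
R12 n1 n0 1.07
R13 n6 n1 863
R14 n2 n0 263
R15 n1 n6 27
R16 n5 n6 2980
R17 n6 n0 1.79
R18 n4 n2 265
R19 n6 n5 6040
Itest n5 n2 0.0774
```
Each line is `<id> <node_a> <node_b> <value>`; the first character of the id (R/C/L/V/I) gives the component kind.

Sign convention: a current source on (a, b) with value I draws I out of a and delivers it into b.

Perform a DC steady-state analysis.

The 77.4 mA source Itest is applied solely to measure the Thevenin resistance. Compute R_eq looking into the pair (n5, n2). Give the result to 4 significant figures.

R_eq = 237.0 Ω

Apply KCL at each of the 6 non-ground nodes and solve the resulting linear system.
Node n1: branches {R4, R8, R11, R12, R13, R15} → V_1 = -0.05247
Node n2: branches {R1, R14, R18, Itest} → V_2 = 18.22
Node n3: branches {R2, R3, R5, R6, R10} → V_3 = -0.08225
Node n4: branches {R1, R9, R18} → V_4 = 18.01
Node n5: branches {R2, R4, R5, R7, R8, R9, R16, R19, Itest} → V_5 = -0.1291
Node n6: branches {R3, R6, R13, R15, R16, R17, R19} → V_6 = -0.01223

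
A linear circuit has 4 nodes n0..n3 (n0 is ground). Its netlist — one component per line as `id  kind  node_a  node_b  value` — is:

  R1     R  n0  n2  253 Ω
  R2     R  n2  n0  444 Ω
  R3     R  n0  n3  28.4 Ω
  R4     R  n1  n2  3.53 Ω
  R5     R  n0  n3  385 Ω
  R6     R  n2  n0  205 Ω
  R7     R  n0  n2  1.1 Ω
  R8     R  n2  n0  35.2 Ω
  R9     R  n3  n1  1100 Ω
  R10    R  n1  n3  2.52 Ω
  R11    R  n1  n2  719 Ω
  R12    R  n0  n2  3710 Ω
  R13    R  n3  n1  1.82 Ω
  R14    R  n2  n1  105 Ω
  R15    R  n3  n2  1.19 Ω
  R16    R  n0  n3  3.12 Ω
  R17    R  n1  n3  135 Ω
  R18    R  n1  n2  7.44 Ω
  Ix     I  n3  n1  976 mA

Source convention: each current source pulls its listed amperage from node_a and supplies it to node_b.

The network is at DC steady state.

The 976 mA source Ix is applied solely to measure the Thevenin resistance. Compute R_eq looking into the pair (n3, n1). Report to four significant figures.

R_eq = 0.7917 Ω

Apply KCL at each of the 3 non-ground nodes and solve the resulting linear system.
Node n1: branches {R4, R9, R10, R11, R13, R14, R17, R18, Ix} → V_1 = 0.6155
Node n2: branches {R1, R2, R4, R6, R7, R8, R11, R12, R14, R15, R18} → V_2 = 0.05938
Node n3: branches {R3, R5, R9, R10, R13, R15, R16, R17, Ix} → V_3 = -0.1572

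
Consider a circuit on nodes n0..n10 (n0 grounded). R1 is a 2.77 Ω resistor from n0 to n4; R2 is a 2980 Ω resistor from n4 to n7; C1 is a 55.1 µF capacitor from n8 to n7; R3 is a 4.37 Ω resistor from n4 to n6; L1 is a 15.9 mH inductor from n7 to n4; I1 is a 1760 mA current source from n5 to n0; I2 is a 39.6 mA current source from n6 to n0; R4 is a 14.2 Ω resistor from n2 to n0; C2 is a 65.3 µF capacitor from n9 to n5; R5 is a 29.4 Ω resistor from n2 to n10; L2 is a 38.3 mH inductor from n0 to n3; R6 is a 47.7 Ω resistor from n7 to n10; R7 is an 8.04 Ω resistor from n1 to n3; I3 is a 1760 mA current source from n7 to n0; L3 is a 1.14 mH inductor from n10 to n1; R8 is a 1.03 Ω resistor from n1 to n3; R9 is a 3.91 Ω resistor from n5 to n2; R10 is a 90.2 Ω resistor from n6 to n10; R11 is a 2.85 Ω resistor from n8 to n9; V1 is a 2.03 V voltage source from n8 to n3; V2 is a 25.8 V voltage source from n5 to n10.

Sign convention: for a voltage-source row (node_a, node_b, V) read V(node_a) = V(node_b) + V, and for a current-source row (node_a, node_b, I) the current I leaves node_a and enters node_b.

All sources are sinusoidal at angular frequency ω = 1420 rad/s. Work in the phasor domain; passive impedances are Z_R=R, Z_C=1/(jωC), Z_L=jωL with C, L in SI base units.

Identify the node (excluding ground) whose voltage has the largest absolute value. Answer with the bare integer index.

MNA unknowns: 10 node voltages V₁..V_10 plus 2 source currents (V1, V2)
R1: Y=0.3610+0.000j on G[0,4]
R2: Y=0.0003356+0.000j on G[4,7]
C1: Y=0.000+0.07824j on G[8,7]
R3: Y=0.2288+0.000j on G[4,6]
L1: Y=0.000-0.04429j on G[7,4]
I1: z[5]−=1.76, z[0]+=1.76
I2: z[6]−=0.0396, z[0]+=0.0396
R4: Y=0.07042+0.000j on G[2,0]
C2: Y=0.000+0.09273j on G[9,5]
R5: Y=0.03401+0.000j on G[2,10]
L2: Y=0.000-0.01839j on G[0,3]
R6: Y=0.02096+0.000j on G[7,10]
R7: Y=0.1244+0.000j on G[1,3]
I3: z[7]−=1.76, z[0]+=1.76
L3: Y=0.000-0.6177j on G[10,1]
R8: Y=0.9709+0.000j on G[1,3]
R9: Y=0.2558+0.000j on G[5,2]
R10: Y=0.01109+0.000j on G[6,10]
R11: Y=0.3509+0.000j on G[8,9]
V1: row V8−V3=2.03, i_V1 at 8,3
V2: row V5−V10=25.8, i_V2 at 5,10
solve → V1=-31.52-32.95j, V2=-7.814-29.17j, V3=-29.66-33.50j, V4=-6.629+4.179j, V5=-6.685-36.25j, V6=-7.989+2.311j, V7=-50.70-42.50j, V8=-27.63-33.50j, V9=-25.58-28.51j, V10=-32.49-36.25j
aux → i_V1=1.422-0.05337j, i_V2=-2.767+0.06093j

7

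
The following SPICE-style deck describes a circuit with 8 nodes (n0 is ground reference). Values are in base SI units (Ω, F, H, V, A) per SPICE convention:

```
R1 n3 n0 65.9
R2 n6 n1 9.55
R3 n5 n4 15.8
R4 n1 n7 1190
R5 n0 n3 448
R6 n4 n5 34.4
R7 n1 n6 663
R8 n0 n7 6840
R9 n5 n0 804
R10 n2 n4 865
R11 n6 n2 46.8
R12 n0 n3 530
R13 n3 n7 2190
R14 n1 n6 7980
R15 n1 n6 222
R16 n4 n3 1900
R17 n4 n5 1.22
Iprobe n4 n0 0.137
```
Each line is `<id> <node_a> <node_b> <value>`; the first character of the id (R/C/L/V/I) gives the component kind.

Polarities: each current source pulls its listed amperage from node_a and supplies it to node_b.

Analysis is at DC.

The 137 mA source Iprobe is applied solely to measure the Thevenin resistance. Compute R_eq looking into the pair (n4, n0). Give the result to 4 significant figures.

R_eq = 498.2 Ω

MNA unknowns: 7 node voltages V₁..V_7
R1: Y=0.01517 on G[3,0]
R2: Y=0.1047 on G[6,1]
R3: Y=0.06329 on G[5,4]
R4: Y=0.0008403 on G[1,7]
R5: Y=0.002232 on G[0,3]
R6: Y=0.02907 on G[4,5]
R7: Y=0.001508 on G[1,6]
R8: Y=0.0001462 on G[0,7]
R9: Y=0.001244 on G[5,0]
R10: Y=0.001156 on G[2,4]
R11: Y=0.02137 on G[6,2]
R12: Y=0.001887 on G[0,3]
R13: Y=0.0004566 on G[3,7]
R14: Y=0.0001253 on G[1,6]
R15: Y=0.004505 on G[1,6]
R16: Y=0.0005263 on G[4,3]
R17: Y=0.8197 on G[4,5]
Iprobe: z[4]−=0.137, z[0]+=0.137
solve → V1=-52.04, V2=-53.02, V3=-2.472, V4=-68.25, V5=-68.16, V6=-52.19, V7=-31.08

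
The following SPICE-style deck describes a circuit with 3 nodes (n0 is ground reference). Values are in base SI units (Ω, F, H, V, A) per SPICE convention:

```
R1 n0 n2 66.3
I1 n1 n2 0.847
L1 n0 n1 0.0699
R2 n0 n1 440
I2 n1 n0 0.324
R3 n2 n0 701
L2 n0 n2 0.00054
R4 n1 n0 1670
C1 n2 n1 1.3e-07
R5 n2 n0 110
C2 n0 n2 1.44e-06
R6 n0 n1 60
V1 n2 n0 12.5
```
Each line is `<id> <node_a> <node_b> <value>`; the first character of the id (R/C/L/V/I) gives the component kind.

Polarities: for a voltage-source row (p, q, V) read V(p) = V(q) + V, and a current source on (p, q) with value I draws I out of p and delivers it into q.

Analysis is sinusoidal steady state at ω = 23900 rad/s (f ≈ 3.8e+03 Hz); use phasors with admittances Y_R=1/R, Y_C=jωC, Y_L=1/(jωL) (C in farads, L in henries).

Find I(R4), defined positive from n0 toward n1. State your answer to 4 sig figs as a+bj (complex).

0.03516-0.005704j A

Element admittances at ω=23900 rad/s:
  Y(R1) = 0.01508+0.000j S between n0,n2
  I1: injects 0.847 A into n2 (from n1)
  Y(L1) = 0.000-0.0005986j S between n0,n1
  Y(R2) = 0.002273+0.000j S between n0,n1
  I2: injects 0.324 A into n0 (from n1)
  Y(R3) = 0.001427+0.000j S between n2,n0
  Y(L2) = 0.000-0.07748j S between n0,n2
  Y(R4) = 0.0005988+0.000j S between n1,n0
  Y(C1) = 0.000+0.003107j S between n2,n1
  Y(R5) = 0.009091+0.000j S between n2,n0
  Y(C2) = 0.000+0.03442j S between n0,n2
  Y(R6) = 0.01667+0.000j S between n0,n1
  V1: constraint V(n2)−V(n0) = 12.5
Assemble and solve the 3×3 MNA system:
  V(n1)=-58.71+9.525j  V(n2)=12.50+0.000j
  i(V1)=0.4974+0.3171j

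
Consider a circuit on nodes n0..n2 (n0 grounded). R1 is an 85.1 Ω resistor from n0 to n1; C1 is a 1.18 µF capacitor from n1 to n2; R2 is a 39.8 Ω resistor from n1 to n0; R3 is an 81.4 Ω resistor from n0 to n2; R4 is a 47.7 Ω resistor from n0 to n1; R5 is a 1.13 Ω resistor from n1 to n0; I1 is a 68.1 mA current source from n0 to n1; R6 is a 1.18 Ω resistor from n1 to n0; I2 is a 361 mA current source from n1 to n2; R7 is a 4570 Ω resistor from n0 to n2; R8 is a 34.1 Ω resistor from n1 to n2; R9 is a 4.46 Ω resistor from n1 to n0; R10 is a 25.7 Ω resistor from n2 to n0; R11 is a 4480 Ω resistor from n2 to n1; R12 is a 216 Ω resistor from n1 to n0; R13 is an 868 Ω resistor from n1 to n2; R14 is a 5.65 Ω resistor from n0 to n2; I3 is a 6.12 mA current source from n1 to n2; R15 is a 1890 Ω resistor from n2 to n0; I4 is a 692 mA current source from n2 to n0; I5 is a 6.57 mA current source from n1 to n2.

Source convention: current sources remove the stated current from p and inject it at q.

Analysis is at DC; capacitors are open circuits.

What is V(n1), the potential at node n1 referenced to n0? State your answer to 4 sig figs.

-0.1677 V

Element admittances at DC:
  Y(R1) = 0.01175 S between n0,n1
  Y(C1) = 0.000 S between n1,n2
  Y(R2) = 0.02513 S between n1,n0
  Y(R3) = 0.01229 S between n0,n2
  Y(R4) = 0.02096 S between n0,n1
  Y(R5) = 0.8850 S between n1,n0
  I1: injects 0.0681 A into n1 (from n0)
  Y(R6) = 0.8475 S between n1,n0
  I2: injects 0.361 A into n2 (from n1)
  Y(R7) = 0.0002188 S between n0,n2
  Y(R8) = 0.02933 S between n1,n2
  Y(R9) = 0.2242 S between n1,n0
  Y(R10) = 0.03891 S between n2,n0
  Y(R11) = 0.0002232 S between n2,n1
  Y(R12) = 0.004630 S between n1,n0
  Y(R13) = 0.001152 S between n1,n2
  Y(R14) = 0.1770 S between n0,n2
  I3: injects 0.00612 A into n2 (from n1)
  Y(R15) = 0.0005291 S between n2,n0
  I4: injects 0.692 A into n0 (from n2)
  I5: injects 0.00657 A into n2 (from n1)
Assemble and solve the 2×2 MNA system:
  V(n1)=-0.1677  V(n2)=-1.246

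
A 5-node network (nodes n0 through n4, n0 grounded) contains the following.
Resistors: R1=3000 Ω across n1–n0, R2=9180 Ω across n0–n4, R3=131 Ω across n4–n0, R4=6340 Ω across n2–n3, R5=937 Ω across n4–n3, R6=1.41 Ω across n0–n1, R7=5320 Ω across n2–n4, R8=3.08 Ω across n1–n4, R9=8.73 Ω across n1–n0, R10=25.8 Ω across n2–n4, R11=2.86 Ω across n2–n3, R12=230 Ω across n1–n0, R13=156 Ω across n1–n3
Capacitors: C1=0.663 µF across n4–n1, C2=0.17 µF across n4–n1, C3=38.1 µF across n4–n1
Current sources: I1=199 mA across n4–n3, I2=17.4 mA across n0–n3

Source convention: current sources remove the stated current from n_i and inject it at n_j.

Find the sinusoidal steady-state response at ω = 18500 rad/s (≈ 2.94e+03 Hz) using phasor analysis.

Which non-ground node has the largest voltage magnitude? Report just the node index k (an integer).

Element admittances at ω=18500 rad/s:
  Y(R1) = 0.0003333+0.000j S between n1,n0
  Y(R2) = 0.0001089+0.000j S between n0,n4
  Y(R3) = 0.007634+0.000j S between n4,n0
  Y(R4) = 0.0001577+0.000j S between n2,n3
  Y(C1) = 0.000+0.01227j S between n4,n1
  Y(R5) = 0.001067+0.000j S between n4,n3
  Y(R6) = 0.7092+0.000j S between n0,n1
  Y(R7) = 0.0001880+0.000j S between n2,n4
  Y(R8) = 0.3247+0.000j S between n1,n4
  Y(C2) = 0.000+0.003145j S between n4,n1
  Y(R9) = 0.1145+0.000j S between n1,n0
  Y(R10) = 0.03876+0.000j S between n2,n4
  Y(R11) = 0.3497+0.000j S between n2,n3
  Y(R12) = 0.004348+0.000j S between n1,n0
  Y(R13) = 0.006410+0.000j S between n1,n3
  Y(C3) = 0.000+0.7048j S between n4,n1
  I1: injects 0.199 A into n3 (from n4)
  I2: injects 0.0174 A into n3 (from n0)
Assemble and solve the 4×4 MNA system:
  V(n1)=0.02088-0.0001621j  V(n2)=4.593+0.01497j  V(n3)=5.103+0.01471j  V(n4)=0.01267+0.01734j

3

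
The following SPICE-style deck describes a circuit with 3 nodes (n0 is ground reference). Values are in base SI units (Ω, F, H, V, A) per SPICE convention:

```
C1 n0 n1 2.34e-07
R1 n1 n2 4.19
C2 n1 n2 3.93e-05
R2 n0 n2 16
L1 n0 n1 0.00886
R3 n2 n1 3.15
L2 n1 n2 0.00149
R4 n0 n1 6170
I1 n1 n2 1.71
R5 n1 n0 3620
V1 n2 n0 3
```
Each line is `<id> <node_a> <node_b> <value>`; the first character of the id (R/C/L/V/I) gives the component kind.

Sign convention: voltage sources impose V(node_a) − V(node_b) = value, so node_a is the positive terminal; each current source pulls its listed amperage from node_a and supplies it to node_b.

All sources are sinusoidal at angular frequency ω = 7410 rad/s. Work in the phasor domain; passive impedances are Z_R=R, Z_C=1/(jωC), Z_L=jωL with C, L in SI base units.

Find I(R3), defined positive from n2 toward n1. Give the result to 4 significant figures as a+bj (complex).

0.8700-0.3156j A

Element admittances at ω=7410 rad/s:
  Y(C1) = 0.000+0.001734j S between n0,n1
  Y(R1) = 0.2387+0.000j S between n1,n2
  Y(C2) = 0.000+0.2912j S between n1,n2
  Y(R2) = 0.06250+0.000j S between n0,n2
  Y(L1) = 0.000-0.01523j S between n0,n1
  Y(R3) = 0.3175+0.000j S between n2,n1
  Y(L2) = 0.000-0.09057j S between n1,n2
  Y(R4) = 0.0001621+0.000j S between n0,n1
  I1: injects 1.71 A into n2 (from n1)
  Y(R5) = 0.0002762+0.000j S between n1,n0
  V1: constraint V(n2)−V(n0) = 3
Assemble and solve the 3×3 MNA system:
  V(n1)=0.2595+0.9942j  V(n2)=3.000+0.000j
  i(V1)=-0.2010+0.003067j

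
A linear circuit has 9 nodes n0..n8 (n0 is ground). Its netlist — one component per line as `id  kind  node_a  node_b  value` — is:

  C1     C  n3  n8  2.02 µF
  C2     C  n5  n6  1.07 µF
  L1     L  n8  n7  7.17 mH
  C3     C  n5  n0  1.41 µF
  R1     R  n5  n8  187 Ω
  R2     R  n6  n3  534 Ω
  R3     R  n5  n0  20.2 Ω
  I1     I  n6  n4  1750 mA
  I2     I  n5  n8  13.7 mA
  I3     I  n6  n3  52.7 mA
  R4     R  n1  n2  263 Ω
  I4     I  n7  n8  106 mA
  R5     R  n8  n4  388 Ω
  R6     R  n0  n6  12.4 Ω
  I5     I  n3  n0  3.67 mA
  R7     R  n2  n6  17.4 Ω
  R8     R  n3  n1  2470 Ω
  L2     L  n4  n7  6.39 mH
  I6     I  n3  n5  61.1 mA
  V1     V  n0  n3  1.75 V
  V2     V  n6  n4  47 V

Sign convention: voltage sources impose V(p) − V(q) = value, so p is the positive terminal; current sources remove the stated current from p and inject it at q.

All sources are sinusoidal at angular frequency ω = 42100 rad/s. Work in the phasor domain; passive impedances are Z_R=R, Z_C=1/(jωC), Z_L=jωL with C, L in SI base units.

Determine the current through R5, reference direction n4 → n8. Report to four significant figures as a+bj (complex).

Element admittances at ω=42100 rad/s:
  Y(C1) = 0.000+0.08504j S between n3,n8
  Y(C2) = 0.000+0.04505j S between n5,n6
  Y(L1) = 0.000-0.003313j S between n8,n7
  Y(C3) = 0.000+0.05936j S between n5,n0
  Y(R1) = 0.005348+0.000j S between n5,n8
  Y(R2) = 0.001873+0.000j S between n6,n3
  Y(R3) = 0.04950+0.000j S between n5,n0
  I1: injects 1.75 A into n4 (from n6)
  I2: injects 0.0137 A into n8 (from n5)
  I3: injects 0.0527 A into n3 (from n6)
  Y(R4) = 0.003802+0.000j S between n1,n2
  I4: injects 0.106 A into n8 (from n7)
  Y(R5) = 0.002577+0.000j S between n8,n4
  Y(R6) = 0.08065+0.000j S between n0,n6
  I5: injects 0.00367 A into n0 (from n3)
  Y(R7) = 0.05747+0.000j S between n2,n6
  Y(R8) = 0.0004049+0.000j S between n3,n1
  Y(L2) = 0.000-0.003717j S between n4,n7
  I6: injects 0.0611 A into n5 (from n3)
  V1: constraint V(n0)−V(n3) = 1.75
  V2: constraint V(n6)−V(n4) = 47
Assemble and solve the 10×10 MNA system:
  V(n1)=-0.1814-0.6801j  V(n2)=-0.01442-0.7525j  V(n3)=-1.750+0.000j  V(n4)=-47.00-0.7573j  V(n5)=0.3223-0.5649j  V(n6)=-0.003369-0.7573j  V(n7)=-25.28-15.23j  V(n8)=-0.9080+0.5259j
  i(V1)=0.05289-0.06991j  i(V2)=-1.815+0.07744j

-0.1188-0.003307j A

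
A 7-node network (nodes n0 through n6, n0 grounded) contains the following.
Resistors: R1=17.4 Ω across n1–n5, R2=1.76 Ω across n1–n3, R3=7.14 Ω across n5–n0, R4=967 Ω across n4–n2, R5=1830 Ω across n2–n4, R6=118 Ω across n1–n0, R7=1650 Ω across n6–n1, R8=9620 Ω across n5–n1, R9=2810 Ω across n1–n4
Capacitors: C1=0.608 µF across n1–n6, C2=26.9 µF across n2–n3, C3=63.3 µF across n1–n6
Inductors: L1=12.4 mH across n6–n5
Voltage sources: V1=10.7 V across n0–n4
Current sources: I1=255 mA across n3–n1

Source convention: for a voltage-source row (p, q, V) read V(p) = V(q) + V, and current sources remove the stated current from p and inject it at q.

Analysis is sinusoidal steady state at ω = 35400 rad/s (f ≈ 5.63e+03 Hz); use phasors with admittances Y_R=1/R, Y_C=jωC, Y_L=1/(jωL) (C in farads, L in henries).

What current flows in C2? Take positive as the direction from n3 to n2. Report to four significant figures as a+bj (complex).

0.01554+1.121e-05j A

Element admittances at ω=35400 rad/s:
  Y(R1) = 0.05747+0.000j S between n1,n5
  Y(C1) = 0.000+0.02152j S between n1,n6
  Y(R2) = 0.5682+0.000j S between n1,n3
  Y(R3) = 0.1401+0.000j S between n5,n0
  Y(R4) = 0.001034+0.000j S between n4,n2
  Y(L1) = 0.000-0.002278j S between n6,n5
  Y(R5) = 0.0005464+0.000j S between n2,n4
  Y(R6) = 0.008475+0.000j S between n1,n0
  Y(C2) = 0.000+0.9523j S between n2,n3
  Y(C3) = 0.000+2.241j S between n1,n6
  Y(R7) = 0.0006061+0.000j S between n6,n1
  Y(R8) = 0.0001040+0.000j S between n5,n1
  Y(R9) = 0.0003559+0.000j S between n1,n4
  V1: constraint V(n0)−V(n4) = 10.7
  I1: injects 0.255 A into n1 (from n3)
Assemble and solve the 7×7 MNA system:
  V(n1)=-0.3896-0.009212j  V(n2)=-0.8658+0.007092j  V(n3)=-0.8657-0.009231j  V(n4)=-10.70+0.000j  V(n5)=-0.1136+0.0005008j  V(n6)=-0.3899-0.009222j
  i(V1)=-0.01921-7.931e-06j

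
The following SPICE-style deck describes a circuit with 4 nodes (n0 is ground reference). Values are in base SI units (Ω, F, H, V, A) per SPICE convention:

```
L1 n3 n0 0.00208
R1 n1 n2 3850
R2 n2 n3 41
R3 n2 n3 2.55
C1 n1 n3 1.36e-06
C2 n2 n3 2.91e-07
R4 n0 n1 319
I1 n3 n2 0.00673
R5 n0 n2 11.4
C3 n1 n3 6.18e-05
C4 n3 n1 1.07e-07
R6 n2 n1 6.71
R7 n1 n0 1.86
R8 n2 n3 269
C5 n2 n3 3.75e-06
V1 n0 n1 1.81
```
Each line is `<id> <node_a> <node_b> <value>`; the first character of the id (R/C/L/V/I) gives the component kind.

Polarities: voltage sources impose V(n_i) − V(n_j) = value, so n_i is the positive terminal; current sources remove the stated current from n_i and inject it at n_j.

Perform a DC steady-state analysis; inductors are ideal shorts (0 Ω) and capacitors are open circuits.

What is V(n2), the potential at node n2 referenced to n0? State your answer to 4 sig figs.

Apply KCL at each of the 3 non-ground nodes and solve the resulting linear system.
Node n1: branches {R1, C1, R4, C3, C4, R6, R7, V1} → V_1 = -1.810
Node n2: branches {R1, R2, R3, C2, I1, R5, R6, R8, C5} → V_2 = -0.4009
Node n3: branches {L1, R2, R3, C1, C2, I1, C3, C4, R8, C5} → V_3 = 0.000
Source currents: i(L1)=-0.1752, i(V1)=-1.189

-0.4009 V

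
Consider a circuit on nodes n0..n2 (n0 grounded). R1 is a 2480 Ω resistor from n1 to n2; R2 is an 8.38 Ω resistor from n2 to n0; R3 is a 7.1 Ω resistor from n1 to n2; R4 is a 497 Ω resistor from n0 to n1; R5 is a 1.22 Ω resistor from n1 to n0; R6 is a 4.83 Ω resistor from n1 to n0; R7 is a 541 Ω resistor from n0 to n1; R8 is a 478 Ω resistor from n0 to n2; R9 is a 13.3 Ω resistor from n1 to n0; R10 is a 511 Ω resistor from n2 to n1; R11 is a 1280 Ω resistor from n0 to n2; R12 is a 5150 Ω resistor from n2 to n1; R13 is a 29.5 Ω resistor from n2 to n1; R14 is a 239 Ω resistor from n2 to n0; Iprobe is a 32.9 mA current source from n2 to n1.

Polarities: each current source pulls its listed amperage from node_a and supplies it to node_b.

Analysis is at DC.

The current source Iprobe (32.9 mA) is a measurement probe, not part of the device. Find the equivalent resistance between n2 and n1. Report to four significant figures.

R_eq = 3.440 Ω

MNA unknowns: 2 node voltages V₁..V_2
R1: Y=0.0004032 on G[1,2]
R2: Y=0.1193 on G[2,0]
R3: Y=0.1408 on G[1,2]
R4: Y=0.002012 on G[0,1]
R5: Y=0.8197 on G[1,0]
R6: Y=0.2070 on G[1,0]
R7: Y=0.001848 on G[0,1]
R8: Y=0.002092 on G[0,2]
R9: Y=0.07519 on G[1,0]
R10: Y=0.001957 on G[2,1]
R11: Y=0.0007813 on G[0,2]
R12: Y=0.0001942 on G[2,1]
R13: Y=0.03390 on G[2,1]
R14: Y=0.004184 on G[2,0]
Iprobe: z[2]−=0.0329, z[1]+=0.0329
solve → V1=0.01161, V2=-0.1016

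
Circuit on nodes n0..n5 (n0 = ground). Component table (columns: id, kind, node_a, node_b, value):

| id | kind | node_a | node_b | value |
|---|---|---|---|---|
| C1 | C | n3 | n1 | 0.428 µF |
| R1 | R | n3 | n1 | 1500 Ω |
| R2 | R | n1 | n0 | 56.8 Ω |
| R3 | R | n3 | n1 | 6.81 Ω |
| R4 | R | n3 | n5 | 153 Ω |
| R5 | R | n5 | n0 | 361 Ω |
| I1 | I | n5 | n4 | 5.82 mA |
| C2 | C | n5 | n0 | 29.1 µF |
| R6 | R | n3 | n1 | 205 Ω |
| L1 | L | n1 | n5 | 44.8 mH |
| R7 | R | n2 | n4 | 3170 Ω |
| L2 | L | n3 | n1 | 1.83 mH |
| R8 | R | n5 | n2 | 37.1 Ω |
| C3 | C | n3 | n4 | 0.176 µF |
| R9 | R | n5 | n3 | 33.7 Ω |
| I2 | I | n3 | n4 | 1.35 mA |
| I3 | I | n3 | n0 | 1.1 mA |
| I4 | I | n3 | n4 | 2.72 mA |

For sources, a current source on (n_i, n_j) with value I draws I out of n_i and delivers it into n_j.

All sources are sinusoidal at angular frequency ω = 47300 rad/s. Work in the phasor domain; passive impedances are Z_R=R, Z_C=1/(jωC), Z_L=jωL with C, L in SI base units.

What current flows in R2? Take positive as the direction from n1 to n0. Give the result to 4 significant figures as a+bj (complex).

Element admittances at ω=47300 rad/s:
  Y(C1) = 0.000+0.02024j S between n3,n1
  Y(R1) = 0.0006667+0.000j S between n3,n1
  Y(R2) = 0.01761+0.000j S between n1,n0
  Y(R3) = 0.1468+0.000j S between n3,n1
  Y(R4) = 0.006536+0.000j S between n3,n5
  Y(R5) = 0.002770+0.000j S between n5,n0
  I1: injects 0.00582 A into n4 (from n5)
  Y(C2) = 0.000+1.376j S between n5,n0
  Y(R6) = 0.004878+0.000j S between n3,n1
  Y(L1) = 0.000-0.0004719j S between n1,n5
  Y(R7) = 0.0003155+0.000j S between n2,n4
  Y(L2) = 0.000-0.01155j S between n3,n1
  Y(R8) = 0.02695+0.000j S between n5,n2
  Y(C3) = 0.000+0.008325j S between n3,n4
  Y(R9) = 0.02967+0.000j S between n5,n3
  I2: injects 0.00135 A into n4 (from n3)
  I3: injects 0.0011 A into n0 (from n3)
  I4: injects 0.00272 A into n4 (from n3)
Assemble and solve the 5×5 MNA system:
  V(n1)=0.08051+0.008608j  V(n2)=0.001436-0.01178j  V(n3)=0.08985+0.008821j  V(n4)=0.1339-1.174j  V(n5)=-0.0001138+0.001829j

0.001418+0.0001516j A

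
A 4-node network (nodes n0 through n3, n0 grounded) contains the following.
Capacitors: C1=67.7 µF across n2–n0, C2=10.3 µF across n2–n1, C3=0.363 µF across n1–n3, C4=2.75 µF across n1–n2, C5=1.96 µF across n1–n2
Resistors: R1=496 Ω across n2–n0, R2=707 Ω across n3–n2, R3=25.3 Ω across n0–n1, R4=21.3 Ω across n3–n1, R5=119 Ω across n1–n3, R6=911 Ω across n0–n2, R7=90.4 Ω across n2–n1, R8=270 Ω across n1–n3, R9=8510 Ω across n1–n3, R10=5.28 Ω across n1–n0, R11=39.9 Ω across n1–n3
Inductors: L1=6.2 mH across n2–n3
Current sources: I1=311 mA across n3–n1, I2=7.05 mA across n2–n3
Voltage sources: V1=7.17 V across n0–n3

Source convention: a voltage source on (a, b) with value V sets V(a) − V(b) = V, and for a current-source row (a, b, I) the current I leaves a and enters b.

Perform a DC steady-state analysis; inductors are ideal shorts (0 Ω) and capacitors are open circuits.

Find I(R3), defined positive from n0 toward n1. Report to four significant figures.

0.04539 A

MNA unknowns: 3 node voltages V₁..V_3 plus 2 source currents (L1, V1)
C1: Y=0.000 on G[2,0]
R1: Y=0.002016 on G[2,0]
C2: Y=0.000 on G[2,1]
R2: Y=0.001414 on G[3,2]
C3: Y=0.000 on G[1,3]
C4: Y=0.000 on G[1,2]
R3: Y=0.03953 on G[0,1]
C5: Y=0.000 on G[1,2]
R4: Y=0.04695 on G[3,1]
R5: Y=0.008403 on G[1,3]
R6: Y=0.001098 on G[0,2]
R7: Y=0.01106 on G[2,1]
L1: row V2−V3=0, i_L1 at 2,3
R8: Y=0.003704 on G[1,3]
R9: Y=0.0001175 on G[1,3]
I1: z[3]−=0.311, z[1]+=0.311
I2: z[2]−=0.00705, z[3]+=0.00705
R10: Y=0.1894 on G[1,0]
R11: Y=0.02506 on G[1,3]
V1: row V0−V3=7.17, i_V1 at 0,3
solve → V1=-1.148, V2=-7.170, V3=-7.170
aux → i_L1=0.08189, i_V1=-0.2852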